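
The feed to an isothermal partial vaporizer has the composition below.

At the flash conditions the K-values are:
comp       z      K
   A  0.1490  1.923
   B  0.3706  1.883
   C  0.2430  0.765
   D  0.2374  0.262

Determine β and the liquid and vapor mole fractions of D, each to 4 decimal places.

Iterate (Newton) starting at β = 0.62:
  β = 0.6200: g = -0.09089, g' = -0.6298 → β = 0.4757
  β = 0.4757: g = -0.00826, g' = -0.5286 → β = 0.4601
  β = 0.4601: g = -0.00005, g' = -0.5219 → β = 0.4600
Converged at β = 0.4600.
Compositions from xᵢ = zᵢ/(1+β(Kᵢ−1)), yᵢ = Kᵢxᵢ:
  A: x = 0.1046, y = 0.2011
  B: x = 0.2636, y = 0.4963
  C: x = 0.2724, y = 0.2084
  D: x = 0.3594, y = 0.0942

β = 0.4600, x_D = 0.3594, y_D = 0.0942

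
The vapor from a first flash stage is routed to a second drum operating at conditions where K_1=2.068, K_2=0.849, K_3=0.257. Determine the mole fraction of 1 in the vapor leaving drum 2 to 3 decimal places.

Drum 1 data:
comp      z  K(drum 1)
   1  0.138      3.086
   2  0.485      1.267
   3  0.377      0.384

Drum 1:
Let ψ₁ = V/F and solve Σ zᵢ(Kᵢ−1)/(1+ψ₁(Kᵢ−1)) = 0.
g(0) = ΣzᵢKᵢ − 1 = 0.185 and g(1) = 1 − Σzᵢ/Kᵢ = -0.409, so a root lies in (0, 1).
Iterate (Newton) starting at ψ₁ = 0.45:
  ψ₁ = 0.450: g = -0.0572, g' = -0.461 → ψ₁ = 0.326
Converged at ψ₁ = 0.326.
Drum-1 compositions:
  1: x = 0.082, y = 0.254
  2: x = 0.446, y = 0.565
  3: x = 0.472, y = 0.181
Drum-2 feed = drum-1 vapor: z₂ = (0.2536, 0.5653, 0.1811).
Drum 2:
Material balance + equilibrium reduce to Σ zᵢ(Kᵢ−1)/(1+ψ₂(Kᵢ−1)) = 0.
Feasibility: ΣzᵢKᵢ = 1.051, Σzᵢ/Kᵢ = 1.493 — both > 1, two phases present.
Iterate (Newton) starting at ψ₂ = 0.5:
  ψ₂ = 0.500: g = -0.1299, g' = -0.391 → ψ₂ = 0.168
  ψ₂ = 0.168: g = -0.0117, g' = -0.352 → ψ₂ = 0.135
Converged at ψ₂ = 0.135.
  1: x = 0.222, y = 0.458
  2: x = 0.577, y = 0.490
  3: x = 0.201, y = 0.052

y_1 (drum 2) = 0.458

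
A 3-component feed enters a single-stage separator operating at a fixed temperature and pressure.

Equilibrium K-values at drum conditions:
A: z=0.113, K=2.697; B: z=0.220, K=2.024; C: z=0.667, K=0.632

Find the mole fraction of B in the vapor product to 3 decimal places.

y_B = 0.325

Iterate (Newton) starting at ψ = 0.5:
  ψ = 0.500: g = -0.0481, g' = -0.332 → ψ = 0.355
  ψ = 0.355: g = 0.0025, g' = -0.370 → ψ = 0.362
Converged at ψ = 0.362.
Compositions from xᵢ = zᵢ/(1+ψ(Kᵢ−1)), yᵢ = Kᵢxᵢ:
  A: x = 0.070, y = 0.189
  B: x = 0.161, y = 0.325
  C: x = 0.769, y = 0.486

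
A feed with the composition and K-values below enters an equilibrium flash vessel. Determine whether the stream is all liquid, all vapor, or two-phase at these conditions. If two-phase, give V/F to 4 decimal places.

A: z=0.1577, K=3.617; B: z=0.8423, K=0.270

ΣzᵢKᵢ = 0.7978; Σzᵢ/Kᵢ = 3.1632.
Since ΣzᵢKᵢ < 1 the mixture is below its bubble point — single liquid phase.

all liquid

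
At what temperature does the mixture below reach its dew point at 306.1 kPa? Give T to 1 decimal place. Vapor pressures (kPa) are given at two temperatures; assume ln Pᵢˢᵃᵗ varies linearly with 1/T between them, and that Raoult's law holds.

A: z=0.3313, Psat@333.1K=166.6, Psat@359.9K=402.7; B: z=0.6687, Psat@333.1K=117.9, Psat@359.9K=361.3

Dew-point temperature: Σzᵢ·P/Pᵢˢᵃᵗ(T) = 1. Interpolate ln Pᵢˢᵃᵗ = aᵢ + bᵢ/T.
  T = 333.1 K: ΣzᵢP/Pᵢˢᵃᵗ = 2.3448
  T = 359.9 K: ΣzᵢP/Pᵢˢᵃᵗ = 0.8184
  T = 346.5 K: ΣzᵢP/Pᵢˢᵃᵗ = 1.3554
  T = 353.2 K: ΣzᵢP/Pᵢˢᵃᵗ = 1.0478
  T = 356.5 K: ΣzᵢP/Pᵢˢᵃᵗ = 0.9266
  T = 354.9 K: ΣzᵢP/Pᵢˢᵃᵗ = 0.9832
  T = 354.0 K: ΣzᵢP/Pᵢˢᵃᵗ = 1.0168
Interpolating between 354.0 K and 354.9 K gives T ≈ 354.4 K.

T = 354.4 K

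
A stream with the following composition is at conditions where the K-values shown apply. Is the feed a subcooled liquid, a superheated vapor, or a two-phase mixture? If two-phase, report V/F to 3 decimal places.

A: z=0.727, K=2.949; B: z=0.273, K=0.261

ΣzᵢKᵢ = 2.215; Σzᵢ/Kᵢ = 1.293.
Both exceed 1, so a two-phase solution exists.
Material balance + equilibrium reduce to Σ zᵢ(Kᵢ−1)/(1+ψ(Kᵢ−1)) = 0.
Binary case is linear: z₁(K₁−1)(1+ψ(K₂−1)) + z₂(K₂−1)(1+ψ(K₁−1)) = 0
⇒ ψ = [z₁(K₁−1)+z₂(K₂−1)] / [−(K₁−1)(K₂−1)] = 1.2152/1.4403 = 0.844

two-phase, V/F = 0.844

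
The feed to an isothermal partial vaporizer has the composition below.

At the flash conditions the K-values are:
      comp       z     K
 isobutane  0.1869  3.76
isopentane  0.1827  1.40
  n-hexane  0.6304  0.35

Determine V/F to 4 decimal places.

Rachford–Rice: g(V/F) = Σ zᵢ(Kᵢ−1)/(1+V/F(Kᵢ−1)) = 0.
Feasibility: ΣzᵢKᵢ = 1.1792, Σzᵢ/Kᵢ = 1.9814 — both > 1, two phases present.
Newton iteration, V/F⁰ = 0.5:
  V/F = 0.5000: g = -0.32941, g' = -0.8562 → V/F = 0.1153
  V/F = 0.1153: g = 0.01825, g' = -1.1574 → V/F = 0.1310
  V/F = 0.1310: g = 0.00036, g' = -1.1125 → V/F = 0.1314
Converged at V/F = 0.1314.

V/F = 0.1314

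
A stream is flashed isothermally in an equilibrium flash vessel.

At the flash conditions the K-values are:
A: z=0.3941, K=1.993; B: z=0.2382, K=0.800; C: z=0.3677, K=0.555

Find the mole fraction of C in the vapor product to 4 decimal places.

y_C = 0.2616

Iterate (Newton) starting at ψ = 0.46:
  ψ = 0.4600: g = 0.01043, g' = -0.3098 → ψ = 0.4937
  ψ = 0.4937: g = 0.00006, g' = -0.3063 → ψ = 0.4939
Converged at ψ = 0.4939.
Compositions from xᵢ = zᵢ/(1+ψ(Kᵢ−1)), yᵢ = Kᵢxᵢ:
  A: x = 0.2644, y = 0.5270
  B: x = 0.2643, y = 0.2114
  C: x = 0.4713, y = 0.2616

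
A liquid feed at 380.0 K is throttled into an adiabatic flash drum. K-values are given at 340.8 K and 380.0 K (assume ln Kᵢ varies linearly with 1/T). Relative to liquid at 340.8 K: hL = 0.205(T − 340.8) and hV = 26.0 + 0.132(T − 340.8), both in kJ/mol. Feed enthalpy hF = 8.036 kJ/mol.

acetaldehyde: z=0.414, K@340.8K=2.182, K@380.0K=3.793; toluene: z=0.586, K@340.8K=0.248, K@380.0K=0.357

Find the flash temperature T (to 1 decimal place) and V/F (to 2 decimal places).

T = 353.3 K, V/F = 0.22

Adiabatic flash: solve Rachford–Rice at each trial T, then check hF = ψ·hV(T) + (1−ψ)·hL(T).
  T = 340.8 K: K = (2.182, 0.248), RR gives ψ = 0.055, H_out = 1.424 kJ/mol
  T = 380.0 K: K = (3.793, 0.357), RR gives ψ = 0.434, H_out = 18.079 kJ/mol
  T = 360.4 K: K = (2.920, 0.301), RR gives ψ = 0.287, H_out = 11.063 kJ/mol
  T = 350.6 K: K = (2.535, 0.274), RR gives ψ = 0.188, H_out = 6.767 kJ/mol
  T = 355.5 K: K = (2.723, 0.287), RR gives ψ = 0.241, H_out = 9.011 kJ/mol
  T = 353.1 K: K = (2.630, 0.280), RR gives ψ = 0.216, H_out = 7.940 kJ/mol
Linear interpolation between T = 353.1 (H_out = 7.940) and T = 355.5 (H_out = 9.011) on hF = 8.036 gives T ≈ 353.3 K, at which ψ = 0.22.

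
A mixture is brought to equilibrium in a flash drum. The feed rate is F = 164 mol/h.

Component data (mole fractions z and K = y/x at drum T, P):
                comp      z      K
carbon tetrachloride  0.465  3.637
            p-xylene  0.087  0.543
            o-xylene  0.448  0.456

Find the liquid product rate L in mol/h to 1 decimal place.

Newton iteration, β⁰ = 0.5:
  β = 0.500: g = 0.1426, g' = -0.882 → β = 0.662
  β = 0.662: g = 0.0090, g' = -0.790 → β = 0.673
Converged at β = 0.673.
Then V = β·F = 0.6730·164 = 110.4 mol/h and L = F − V = 53.6 mol/h.

L = 53.6 mol/h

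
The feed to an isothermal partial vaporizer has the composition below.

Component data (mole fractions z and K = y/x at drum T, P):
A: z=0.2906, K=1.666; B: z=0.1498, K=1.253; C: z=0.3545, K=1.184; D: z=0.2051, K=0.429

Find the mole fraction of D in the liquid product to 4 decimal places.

Rachford–Rice: g(ψ) = Σ zᵢ(Kᵢ−1)/(1+ψ(Kᵢ−1)) = 0.
Check two-phase: ΣzᵢKᵢ = 1.1796 > 1 and Σzᵢ/Kᵢ = 1.0715 > 1, so g(0) = 0.1796 > 0 and g(1) = -0.0715 < 0.
Newton–Raphson from ψ = 0.5:
  ψ = 0.5000: g = 0.07466, g' = -0.2212 → ψ = 0.8376
  ψ = 0.8376: g = -0.01244, g' = -0.3143 → ψ = 0.7980
  ψ = 0.7980: g = -0.00036, g' = -0.2964 → ψ = 0.7968
Converged at ψ = 0.7968.
Compositions from xᵢ = zᵢ/(1+ψ(Kᵢ−1)), yᵢ = Kᵢxᵢ:
  A: x = 0.1899, y = 0.3163
  B: x = 0.1247, y = 0.1562
  C: x = 0.3092, y = 0.3661
  D: x = 0.3763, y = 0.1614

x_D = 0.3763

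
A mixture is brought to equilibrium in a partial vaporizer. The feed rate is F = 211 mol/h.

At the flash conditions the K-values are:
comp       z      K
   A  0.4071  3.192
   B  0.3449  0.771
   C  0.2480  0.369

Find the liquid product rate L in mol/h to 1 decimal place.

Rachford–Rice: g(β) = Σ zᵢ(Kᵢ−1)/(1+β(Kᵢ−1)) = 0.
g(0) = ΣzᵢKᵢ − 1 = 0.6569 and g(1) = 1 − Σzᵢ/Kᵢ = -0.2470, so a root lies in (0, 1).
Iterate (Newton) starting at β = 0.5:
  β = 0.5000: g = 0.10793, g' = -0.6791 → β = 0.6589
  β = 0.6589: g = 0.00418, g' = -0.6418 → β = 0.6655
Converged at β = 0.6655.
Then V = β·F = 0.6655·211 = 140.4 mol/h and L = F − V = 70.6 mol/h.

L = 70.6 mol/h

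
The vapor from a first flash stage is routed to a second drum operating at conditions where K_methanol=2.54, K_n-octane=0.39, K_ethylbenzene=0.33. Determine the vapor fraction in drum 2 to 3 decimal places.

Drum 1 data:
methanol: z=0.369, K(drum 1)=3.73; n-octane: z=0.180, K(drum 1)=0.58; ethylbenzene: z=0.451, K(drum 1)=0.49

Drum 1:
Material balance + equilibrium reduce to Σ zᵢ(Kᵢ−1)/(1+ψ₁(Kᵢ−1)) = 0.
Feasibility: ΣzᵢKᵢ = 1.702, Σzᵢ/Kᵢ = 1.330 — both > 1, two phases present.
Newton iteration, ψ₁⁰ = 0.6:
  ψ₁ = 0.600: g = -0.0506, g' = -0.695 → ψ₁ = 0.527
  ψ₁ = 0.527: g = 0.0013, g' = -0.734 → ψ₁ = 0.529
Converged at ψ₁ = 0.529.
Drum-1 compositions:
  methanol: x = 0.151, y = 0.563
  n-octane: x = 0.231, y = 0.134
  ethylbenzene: x = 0.618, y = 0.303
Drum-2 feed = drum-1 vapor: z₂ = (0.5632, 0.1342, 0.3026).
Drum 2:
Let ψ₂ = V/F and solve Σ zᵢ(Kᵢ−1)/(1+ψ₂(Kᵢ−1)) = 0.
g(0) = ΣzᵢKᵢ − 1 = 0.583 and g(1) = 1 − Σzᵢ/Kᵢ = -0.483, so a root lies in (0, 1).
Newton–Raphson from ψ₂ = 0.5:
  ψ₂ = 0.500: g = 0.0673, g' = -0.837 → ψ₂ = 0.580
Converged at ψ₂ = 0.580.
  methanol: x = 0.298, y = 0.756
  n-octane: x = 0.208, y = 0.081
  ethylbenzene: x = 0.495, y = 0.163

V/F (drum 2) = 0.580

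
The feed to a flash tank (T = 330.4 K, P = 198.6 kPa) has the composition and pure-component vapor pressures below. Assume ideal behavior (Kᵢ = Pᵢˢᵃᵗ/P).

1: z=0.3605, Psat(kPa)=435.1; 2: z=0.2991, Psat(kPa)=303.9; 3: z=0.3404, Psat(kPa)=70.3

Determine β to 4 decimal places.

β = 0.6191

Raoult's law: Kᵢ = Pᵢˢᵃᵗ/P = Pᵢˢᵃᵗ/198.6.
  K_1 = 435.1/198.6 = 2.190836, K_2 = 303.9/198.6 = 1.530211, K_3 = 70.3/198.6 = 0.353978
Let β = V/F and solve Σ zᵢ(Kᵢ−1)/(1+β(Kᵢ−1)) = 0.
Check two-phase: ΣzᵢKᵢ = 1.3680 > 1 and Σzᵢ/Kᵢ = 1.3217 > 1, so g(0) = 0.3680 > 0 and g(1) = -0.3217 < 0.
Newton–Raphson from β = 0.5:
  β = 0.5000: g = 0.06961, g' = -0.5634 → β = 0.6236
  β = 0.6236: g = -0.00270, g' = -0.6142 → β = 0.6192
Converged at β = 0.6191.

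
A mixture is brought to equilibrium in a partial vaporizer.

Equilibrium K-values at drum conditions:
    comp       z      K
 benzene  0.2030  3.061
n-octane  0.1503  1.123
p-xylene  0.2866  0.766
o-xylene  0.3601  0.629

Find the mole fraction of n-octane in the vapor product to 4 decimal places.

y_n-octane = 0.1600

Let ψ = V/F and solve Σ zᵢ(Kᵢ−1)/(1+ψ(Kᵢ−1)) = 0.
g(0) = ΣzᵢKᵢ − 1 = 0.2362 and g(1) = 1 − Σzᵢ/Kᵢ = -0.1468, so a root lies in (0, 1).
Newton–Raphson from ψ = 0.5:
  ψ = 0.5000: g = -0.01651, g' = -0.3060 → ψ = 0.4460
  ψ = 0.4460: g = 0.00054, g' = -0.3269 → ψ = 0.4477
Converged at ψ = 0.4477.
Compositions from xᵢ = zᵢ/(1+ψ(Kᵢ−1)), yᵢ = Kᵢxᵢ:
  benzene: x = 0.1056, y = 0.3232
  n-octane: x = 0.1425, y = 0.1600
  p-xylene: x = 0.3201, y = 0.2452
  o-xylene: x = 0.4318, y = 0.2716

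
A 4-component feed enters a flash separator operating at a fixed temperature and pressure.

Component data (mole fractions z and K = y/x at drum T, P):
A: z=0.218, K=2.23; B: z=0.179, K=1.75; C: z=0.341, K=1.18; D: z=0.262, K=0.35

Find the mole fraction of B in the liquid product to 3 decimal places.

x_B = 0.120

Let ψ = V/F and solve Σ zᵢ(Kᵢ−1)/(1+ψ(Kᵢ−1)) = 0.
Check two-phase: ΣzᵢKᵢ = 1.293 > 1 and Σzᵢ/Kᵢ = 1.238 > 1, so g(0) = 0.293 > 0 and g(1) = -0.238 < 0.
Iterate (Newton) starting at ψ = 0.5:
  ψ = 0.500: g = 0.0677, g' = -0.432 → ψ = 0.657
  ψ = 0.657: g = -0.0040, g' = -0.492 → ψ = 0.649
Converged at ψ = 0.649.
Compositions from xᵢ = zᵢ/(1+ψ(Kᵢ−1)), yᵢ = Kᵢxᵢ:
  A: x = 0.121, y = 0.270
  B: x = 0.120, y = 0.211
  C: x = 0.305, y = 0.360
  D: x = 0.453, y = 0.159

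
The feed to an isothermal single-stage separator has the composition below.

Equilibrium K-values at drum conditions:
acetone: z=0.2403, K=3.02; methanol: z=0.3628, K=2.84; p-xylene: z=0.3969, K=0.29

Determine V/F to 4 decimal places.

V/F = 0.6416

Material balance + equilibrium reduce to Σ zᵢ(Kᵢ−1)/(1+V/F(Kᵢ−1)) = 0.
Check two-phase: ΣzᵢKᵢ = 1.8712 > 1 and Σzᵢ/Kᵢ = 1.5759 > 1, so g(0) = 0.8712 > 0 and g(1) = -0.5759 < 0.
Iterate (Newton) starting at V/F = 0.5:
  V/F = 0.5000: g = 0.15228, g' = -1.0568 → V/F = 0.6441
  V/F = 0.6441: g = -0.00281, g' = -1.1218 → V/F = 0.6416
Converged at V/F = 0.6416.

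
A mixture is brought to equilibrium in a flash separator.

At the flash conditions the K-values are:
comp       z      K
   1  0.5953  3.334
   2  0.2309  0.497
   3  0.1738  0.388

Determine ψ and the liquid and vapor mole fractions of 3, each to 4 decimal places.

Material balance + equilibrium reduce to Σ zᵢ(Kᵢ−1)/(1+ψ(Kᵢ−1)) = 0.
Check two-phase: ΣzᵢKᵢ = 2.1669 > 1 and Σzᵢ/Kᵢ = 1.0911 > 1, so g(0) = 1.1669 > 0 and g(1) = -0.0911 < 0.
Newton–Raphson from ψ = 0.5:
  ψ = 0.5000: g = 0.33275, g' = -0.9300 → ψ = 0.8578
  ψ = 0.8578: g = 0.03463, g' = -0.8290 → ψ = 0.8996
  ψ = 0.8996: g = -0.00050, g' = -0.8546 → ψ = 0.8990
Converged at ψ = 0.8990.
Compositions from xᵢ = zᵢ/(1+ψ(Kᵢ−1)), yᵢ = Kᵢxᵢ:
  1: x = 0.1921, y = 0.6406
  2: x = 0.4215, y = 0.2095
  3: x = 0.3864, y = 0.1499

ψ = 0.8990, x_3 = 0.3864, y_3 = 0.1499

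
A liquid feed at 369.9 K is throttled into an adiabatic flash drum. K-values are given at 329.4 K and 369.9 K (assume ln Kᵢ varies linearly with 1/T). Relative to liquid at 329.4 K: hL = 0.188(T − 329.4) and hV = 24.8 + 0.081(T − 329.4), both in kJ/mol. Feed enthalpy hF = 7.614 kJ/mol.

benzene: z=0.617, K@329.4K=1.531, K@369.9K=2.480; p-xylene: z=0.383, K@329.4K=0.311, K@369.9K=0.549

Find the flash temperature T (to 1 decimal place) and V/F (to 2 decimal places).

T = 332.9 K, V/F = 0.28

Adiabatic flash: solve Rachford–Rice at each trial T, then check hF = ψ·hV(T) + (1−ψ)·hL(T).
  T = 329.4 K: K = (1.531, 0.311), RR gives ψ = 0.174, H_out = 4.321 kJ/mol
  T = 369.9 K: K = (2.480, 0.549), RR gives ψ = 1.000, H_out = 28.081 kJ/mol
  T = 349.6 K: K = (1.975, 0.420), RR gives ψ = 0.670, H_out = 18.976 kJ/mol
  T = 339.5 K: K = (1.745, 0.363), RR gives ψ = 0.455, H_out = 12.683 kJ/mol
  T = 334.4 K: K = (1.635, 0.336), RR gives ψ = 0.326, H_out = 8.861 kJ/mol
  T = 331.9 K: K = (1.583, 0.323), RR gives ψ = 0.255, H_out = 6.715 kJ/mol
  T = 333.1 K: K = (1.608, 0.329), RR gives ψ = 0.290, H_out = 7.773 kJ/mol
Linear interpolation between T = 331.9 (H_out = 6.715) and T = 333.1 (H_out = 7.773) on hF = 7.614 gives T ≈ 332.9 K, at which ψ = 0.28.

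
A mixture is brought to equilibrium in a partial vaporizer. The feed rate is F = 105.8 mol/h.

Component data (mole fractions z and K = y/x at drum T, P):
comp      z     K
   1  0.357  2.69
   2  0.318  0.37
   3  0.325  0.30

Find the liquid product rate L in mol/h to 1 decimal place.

Rachford–Rice: g(ψ) = Σ zᵢ(Kᵢ−1)/(1+ψ(Kᵢ−1)) = 0.
Feasibility: ΣzᵢKᵢ = 1.175, Σzᵢ/Kᵢ = 2.076 — both > 1, two phases present.
Newton iteration, ψ⁰ = 0.5:
  ψ = 0.500: g = -0.3155, g' = -0.945 → ψ = 0.166
  ψ = 0.166: g = -0.0103, g' = -0.983 → ψ = 0.156
Converged at ψ = 0.156.
Then V = ψ·F = 0.1559·105.8 = 16.5 mol/h and L = F − V = 89.3 mol/h.

L = 89.3 mol/h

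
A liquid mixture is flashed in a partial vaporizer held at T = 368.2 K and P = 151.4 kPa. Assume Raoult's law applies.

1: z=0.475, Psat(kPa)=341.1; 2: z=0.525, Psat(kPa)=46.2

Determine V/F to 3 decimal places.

Raoult's law: Kᵢ = Pᵢˢᵃᵗ/P = Pᵢˢᵃᵗ/151.4.
  K_1 = 341.1/151.4 = 2.25297, K_2 = 46.2/151.4 = 0.30515
Material balance + equilibrium reduce to Σ zᵢ(Kᵢ−1)/(1+V/F(Kᵢ−1)) = 0.
g(0) = ΣzᵢKᵢ − 1 = 0.230 and g(1) = 1 − Σzᵢ/Kᵢ = -0.931, so a root lies in (0, 1).
Binary case is linear: z₁(K₁−1)(1+V/F(K₂−1)) + z₂(K₂−1)(1+V/F(K₁−1)) = 0
⇒ V/F = [z₁(K₁−1)+z₂(K₂−1)] / [−(K₁−1)(K₂−1)] = 0.2304/0.8706 = 0.265

V/F = 0.265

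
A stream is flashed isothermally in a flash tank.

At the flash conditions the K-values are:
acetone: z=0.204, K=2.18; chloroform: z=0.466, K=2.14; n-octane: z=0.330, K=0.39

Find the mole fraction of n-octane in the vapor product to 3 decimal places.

y_n-octane = 0.255

Material balance + equilibrium reduce to Σ zᵢ(Kᵢ−1)/(1+ψ(Kᵢ−1)) = 0.
Feasibility: ΣzᵢKᵢ = 1.571, Σzᵢ/Kᵢ = 1.157 — both > 1, two phases present.
Iterate (Newton) starting at ψ = 0.35:
  ψ = 0.350: g = 0.2941, g' = -0.650 → ψ = 0.802
  ψ = 0.802: g = 0.0068, g' = -0.711 → ψ = 0.812
Converged at ψ = 0.812.
Compositions from xᵢ = zᵢ/(1+ψ(Kᵢ−1)), yᵢ = Kᵢxᵢ:
  acetone: x = 0.104, y = 0.227
  chloroform: x = 0.242, y = 0.518
  n-octane: x = 0.654, y = 0.255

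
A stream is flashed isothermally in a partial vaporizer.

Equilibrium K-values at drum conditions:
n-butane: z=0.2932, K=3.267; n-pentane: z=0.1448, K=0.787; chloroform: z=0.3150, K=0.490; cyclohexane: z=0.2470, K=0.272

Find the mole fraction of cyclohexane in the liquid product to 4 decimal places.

x_cyclohexane = 0.2985

Rachford–Rice: g(β) = Σ zᵢ(Kᵢ−1)/(1+β(Kᵢ−1)) = 0.
Check two-phase: ΣzᵢKᵢ = 1.2934 > 1 and Σzᵢ/Kᵢ = 1.8247 > 1, so g(0) = 0.2934 > 0 and g(1) = -0.8247 < 0.
Newton–Raphson from β = 0.5:
  β = 0.5000: g = -0.22134, g' = -0.8105 → β = 0.2269
  β = 0.2269: g = 0.00942, g' = -0.9569 → β = 0.2368
Converged at β = 0.2368.
Compositions from xᵢ = zᵢ/(1+β(Kᵢ−1)), yᵢ = Kᵢxᵢ:
  n-butane: x = 0.1908, y = 0.6233
  n-pentane: x = 0.1525, y = 0.1200
  chloroform: x = 0.3583, y = 0.1756
  cyclohexane: x = 0.2985, y = 0.0812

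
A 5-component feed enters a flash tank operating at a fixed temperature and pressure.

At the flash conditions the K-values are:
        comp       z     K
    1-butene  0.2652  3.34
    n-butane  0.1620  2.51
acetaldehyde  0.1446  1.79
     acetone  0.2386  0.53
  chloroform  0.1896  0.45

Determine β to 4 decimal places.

Let β = V/F and solve Σ zᵢ(Kᵢ−1)/(1+β(Kᵢ−1)) = 0.
Check two-phase: ΣzᵢKᵢ = 1.7630 > 1 and Σzᵢ/Kᵢ = 1.0962 > 1, so g(0) = 0.7630 > 0 and g(1) = -0.0962 < 0.
Newton iteration, β⁰ = 0.59:
  β = 0.5900: g = 0.15842, g' = -0.6281 → β = 0.8422
  β = 0.8422: g = 0.00529, g' = -0.6121 → β = 0.8508
Converged at β = 0.8508.

β = 0.8508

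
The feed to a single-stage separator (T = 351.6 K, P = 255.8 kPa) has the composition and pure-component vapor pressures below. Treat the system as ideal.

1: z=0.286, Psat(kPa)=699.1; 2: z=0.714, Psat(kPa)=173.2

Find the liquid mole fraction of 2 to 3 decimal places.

x_2 = 0.843

Raoult's law: Kᵢ = Pᵢˢᵃᵗ/P = Pᵢˢᵃᵗ/255.8.
  K_1 = 699.1/255.8 = 2.73299, K_2 = 173.2/255.8 = 0.67709
Rachford–Rice: g(ψ) = Σ zᵢ(Kᵢ−1)/(1+ψ(Kᵢ−1)) = 0.
Check two-phase: ΣzᵢKᵢ = 1.265 > 1 and Σzᵢ/Kᵢ = 1.159 > 1, so g(0) = 0.265 > 0 and g(1) = -0.159 < 0.
Newton–Raphson from ψ = 0.5:
  ψ = 0.500: g = -0.0094, g' = -0.352 → ψ = 0.473
  ψ = 0.473: g = 0.0001, g' = -0.363 → ψ = 0.474
Converged at ψ = 0.474.
Compositions from xᵢ = zᵢ/(1+ψ(Kᵢ−1)), yᵢ = Kᵢxᵢ:
  1: x = 0.157, y = 0.429
  2: x = 0.843, y = 0.571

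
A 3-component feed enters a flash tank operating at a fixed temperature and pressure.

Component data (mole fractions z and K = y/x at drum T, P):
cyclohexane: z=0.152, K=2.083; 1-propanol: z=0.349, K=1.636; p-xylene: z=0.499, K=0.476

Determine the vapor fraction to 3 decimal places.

ψ = 0.301

Rachford–Rice: g(ψ) = Σ zᵢ(Kᵢ−1)/(1+ψ(Kᵢ−1)) = 0.
g(0) = ΣzᵢKᵢ − 1 = 0.125 and g(1) = 1 − Σzᵢ/Kᵢ = -0.335, so a root lies in (0, 1).
Newton iteration, ψ⁰ = 0.38:
  ψ = 0.380: g = -0.0311, g' = -0.395 → ψ = 0.301
Converged at ψ = 0.301.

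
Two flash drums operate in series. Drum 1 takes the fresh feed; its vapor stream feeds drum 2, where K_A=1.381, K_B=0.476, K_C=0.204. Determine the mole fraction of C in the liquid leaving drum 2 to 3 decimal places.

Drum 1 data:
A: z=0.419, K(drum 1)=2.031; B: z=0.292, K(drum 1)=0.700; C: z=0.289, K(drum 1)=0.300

x_C (drum 2) = 0.130

Drum 1:
Newton–Raphson from ψ₁ = 0.52:
  ψ₁ = 0.520: g = -0.1407, g' = -0.576 → ψ₁ = 0.276
  ψ₁ = 0.276: g = -0.0098, g' = -0.519 → ψ₁ = 0.257
Converged at ψ₁ = 0.257.
Drum-1 compositions:
  A: x = 0.331, y = 0.673
  B: x = 0.316, y = 0.221
  C: x = 0.352, y = 0.106
Drum-2 feed = drum-1 vapor: z₂ = (0.6728, 0.2215, 0.1057).
Drum 2:
Material balance + equilibrium reduce to Σ zᵢ(Kᵢ−1)/(1+ψ₂(Kᵢ−1)) = 0.
Feasibility: ΣzᵢKᵢ = 1.056, Σzᵢ/Kᵢ = 1.471 — both > 1, two phases present.
Iterate (Newton) starting at ψ₂ = 0.37:
  ψ₂ = 0.370: g = -0.0385, g' = -0.303 → ψ₂ = 0.243
  ψ₂ = 0.243: g = -0.0026, g' = -0.265 → ψ₂ = 0.233
Converged at ψ₂ = 0.233.
  A: x = 0.618, y = 0.853
  B: x = 0.252, y = 0.120
  C: x = 0.130, y = 0.026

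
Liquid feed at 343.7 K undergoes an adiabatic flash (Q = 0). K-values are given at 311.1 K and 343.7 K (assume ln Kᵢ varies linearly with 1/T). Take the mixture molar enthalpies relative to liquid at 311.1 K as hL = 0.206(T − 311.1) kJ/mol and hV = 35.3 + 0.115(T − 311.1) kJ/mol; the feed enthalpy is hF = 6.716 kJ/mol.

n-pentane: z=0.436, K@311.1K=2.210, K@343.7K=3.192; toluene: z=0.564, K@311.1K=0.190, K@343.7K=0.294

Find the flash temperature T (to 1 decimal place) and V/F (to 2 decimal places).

Adiabatic flash: solve Rachford–Rice at each trial T, then check hF = ψ·hV(T) + (1−ψ)·hL(T).
  T = 311.1 K: K = (2.210, 0.190), RR gives ψ = 0.072, H_out = 2.547 kJ/mol
  T = 343.7 K: K = (3.192, 0.294), RR gives ψ = 0.360, H_out = 18.364 kJ/mol
  T = 327.4 K: K = (2.680, 0.239), RR gives ψ = 0.237, H_out = 11.381 kJ/mol
  T = 319.2 K: K = (2.438, 0.214), RR gives ψ = 0.162, H_out = 7.278 kJ/mol
  T = 315.1 K: K = (2.321, 0.201), RR gives ψ = 0.119, H_out = 4.988 kJ/mol
  T = 317.1 K: K = (2.378, 0.207), RR gives ψ = 0.141, H_out = 6.129 kJ/mol
Linear interpolation between T = 317.1 (H_out = 6.129) and T = 319.2 (H_out = 7.278) on hF = 6.716 gives T ≈ 318.2 K, at which ψ = 0.15.

T = 318.2 K, V/F = 0.15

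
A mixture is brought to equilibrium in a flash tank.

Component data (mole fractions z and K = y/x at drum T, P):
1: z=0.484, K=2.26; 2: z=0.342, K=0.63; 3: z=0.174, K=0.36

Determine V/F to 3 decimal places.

Rachford–Rice: g(V/F) = Σ zᵢ(Kᵢ−1)/(1+V/F(Kᵢ−1)) = 0.
g(0) = ΣzᵢKᵢ − 1 = 0.372 and g(1) = 1 − Σzᵢ/Kᵢ = -0.240, so a root lies in (0, 1).
Newton–Raphson from V/F = 0.58:
  V/F = 0.580: g = 0.0141, g' = -0.513 → V/F = 0.608
Converged at V/F = 0.608.

V/F = 0.608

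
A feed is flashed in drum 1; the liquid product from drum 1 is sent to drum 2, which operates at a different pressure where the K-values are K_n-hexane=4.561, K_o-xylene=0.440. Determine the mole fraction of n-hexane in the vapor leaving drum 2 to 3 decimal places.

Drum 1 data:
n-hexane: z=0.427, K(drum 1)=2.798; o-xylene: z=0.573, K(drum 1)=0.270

Drum 1:
Newton–Raphson from ψ₁ = 0.5:
  ψ₁ = 0.500: g = -0.2544, g' = -1.140 → ψ₁ = 0.277
  ψ₁ = 0.277: g = -0.0116, g' = -1.095 → ψ₁ = 0.266
Converged at ψ₁ = 0.266.
Drum-1 compositions:
  n-hexane: x = 0.289, y = 0.808
  o-xylene: x = 0.711, y = 0.192
Drum-2 feed = drum-1 liquid: z₂ = (0.2888, 0.7112).
Drum 2:
Binary case is linear: z₁(K₁−1)(1+ψ₂(K₂−1)) + z₂(K₂−1)(1+ψ₂(K₁−1)) = 0
⇒ ψ₂ = [z₁(K₁−1)+z₂(K₂−1)] / [−(K₁−1)(K₂−1)] = 0.6300/1.9942 = 0.316
  n-hexane: x = 0.136, y = 0.620
  o-xylene: x = 0.864, y = 0.380

y_n-hexane (drum 2) = 0.620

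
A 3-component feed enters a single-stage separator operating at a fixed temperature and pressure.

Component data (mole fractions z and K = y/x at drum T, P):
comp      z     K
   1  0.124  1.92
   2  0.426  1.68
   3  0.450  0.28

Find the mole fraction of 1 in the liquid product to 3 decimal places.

Material balance + equilibrium reduce to Σ zᵢ(Kᵢ−1)/(1+β(Kᵢ−1)) = 0.
g(0) = ΣzᵢKᵢ − 1 = 0.080 and g(1) = 1 − Σzᵢ/Kᵢ = -0.925, so a root lies in (0, 1).
Newton iteration, β⁰ = 0.5:
  β = 0.500: g = -0.2119, g' = -0.728 → β = 0.209
  β = 0.209: g = -0.0321, g' = -0.548 → β = 0.150
Converged at β = 0.150.
Compositions from xᵢ = zᵢ/(1+β(Kᵢ−1)), yᵢ = Kᵢxᵢ:
  1: x = 0.109, y = 0.209
  2: x = 0.387, y = 0.650
  3: x = 0.504, y = 0.141

x_1 = 0.109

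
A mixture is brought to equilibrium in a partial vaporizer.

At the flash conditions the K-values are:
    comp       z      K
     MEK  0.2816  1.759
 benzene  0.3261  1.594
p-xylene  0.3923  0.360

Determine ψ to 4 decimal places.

ψ = 0.3627

Rachford–Rice: g(ψ) = Σ zᵢ(Kᵢ−1)/(1+ψ(Kᵢ−1)) = 0.
g(0) = ΣzᵢKᵢ − 1 = 0.1564 and g(1) = 1 − Σzᵢ/Kᵢ = -0.4544, so a root lies in (0, 1).
Iterate (Newton) starting at ψ = 0.51:
  ψ = 0.5100: g = -0.06998, g' = -0.5062 → ψ = 0.3718
  ψ = 0.3718: g = -0.00410, g' = -0.4526 → ψ = 0.3627
Converged at ψ = 0.3627.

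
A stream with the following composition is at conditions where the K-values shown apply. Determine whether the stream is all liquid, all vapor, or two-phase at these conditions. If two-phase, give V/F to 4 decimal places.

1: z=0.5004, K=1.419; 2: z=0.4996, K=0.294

all liquid

ΣzᵢKᵢ = 0.8569; Σzᵢ/Kᵢ = 2.0520.
Since ΣzᵢKᵢ < 1 the mixture is below its bubble point — single liquid phase.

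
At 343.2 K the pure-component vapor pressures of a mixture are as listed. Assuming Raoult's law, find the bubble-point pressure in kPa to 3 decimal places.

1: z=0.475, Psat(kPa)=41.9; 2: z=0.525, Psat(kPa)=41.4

Pbub = 41.638 kPa

At the bubble point ψ → 0, so ΣzᵢKᵢ = 1 with Kᵢ = Pᵢˢᵃᵗ/P ⇒ P = ΣzᵢPᵢˢᵃᵗ.
P = 0.475·41.9 + 0.525·41.4 = 41.638 kPa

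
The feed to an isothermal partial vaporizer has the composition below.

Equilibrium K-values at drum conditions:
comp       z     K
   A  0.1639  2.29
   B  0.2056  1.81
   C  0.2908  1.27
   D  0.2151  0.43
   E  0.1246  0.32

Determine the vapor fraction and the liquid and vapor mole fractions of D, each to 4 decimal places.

Newton iteration, ψ⁰ = 0.5:
  ψ = 0.5000: g = 0.01638, g' = -0.4546 → ψ = 0.5360
  ψ = 0.5360: g = -0.00017, g' = -0.4647 → ψ = 0.5357
Converged at ψ = 0.5357.
Compositions from xᵢ = zᵢ/(1+ψ(Kᵢ−1)), yᵢ = Kᵢxᵢ:
  A: x = 0.0969, y = 0.2220
  B: x = 0.1434, y = 0.2595
  C: x = 0.2541, y = 0.3227
  D: x = 0.3096, y = 0.1331
  E: x = 0.1960, y = 0.0627

ψ = 0.5357, x_D = 0.3096, y_D = 0.1331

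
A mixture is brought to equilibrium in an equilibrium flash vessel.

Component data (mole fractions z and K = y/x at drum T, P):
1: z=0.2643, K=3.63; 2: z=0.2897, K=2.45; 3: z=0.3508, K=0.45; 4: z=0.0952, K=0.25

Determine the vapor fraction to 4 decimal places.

ψ = 0.6878

Material balance + equilibrium reduce to Σ zᵢ(Kᵢ−1)/(1+ψ(Kᵢ−1)) = 0.
Feasibility: ΣzᵢKᵢ = 1.8508, Σzᵢ/Kᵢ = 1.3514 — both > 1, two phases present.
Iterate (Newton) starting at ψ = 0.42:
  ψ = 0.4200: g = 0.23622, g' = -0.9416 → ψ = 0.6709
  ψ = 0.6709: g = 0.01491, g' = -0.8792 → ψ = 0.6878
Converged at ψ = 0.6878.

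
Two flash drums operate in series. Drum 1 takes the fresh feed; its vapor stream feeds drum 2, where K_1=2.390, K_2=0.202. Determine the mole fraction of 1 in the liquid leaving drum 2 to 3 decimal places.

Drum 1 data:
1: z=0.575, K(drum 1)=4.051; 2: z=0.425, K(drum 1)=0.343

Drum 1:
Binary case is linear: z₁(K₁−1)(1+ψ₁(K₂−1)) + z₂(K₂−1)(1+ψ₁(K₁−1)) = 0
⇒ ψ₁ = [z₁(K₁−1)+z₂(K₂−1)] / [−(K₁−1)(K₂−1)] = 1.4751/2.0045 = 0.736
Drum-1 compositions:
  1: x = 0.177, y = 0.718
  2: x = 0.823, y = 0.282
Drum-2 feed = drum-1 vapor: z₂ = (0.7178, 0.2822).
Drum 2:
Rachford–Rice: g(ψ₂) = Σ zᵢ(Kᵢ−1)/(1+ψ₂(Kᵢ−1)) = 0.
Feasibility: ΣzᵢKᵢ = 1.772, Σzᵢ/Kᵢ = 1.697 — both > 1, two phases present.
Newton iteration, ψ₂⁰ = 0.61:
  ψ₂ = 0.610: g = 0.1011, g' = -1.088 → ψ₂ = 0.703
  ψ₂ = 0.703: g = -0.0082, g' = -1.287 → ψ₂ = 0.696
Converged at ψ₂ = 0.696.
  1: x = 0.365, y = 0.872
  2: x = 0.635, y = 0.128

x_1 (drum 2) = 0.365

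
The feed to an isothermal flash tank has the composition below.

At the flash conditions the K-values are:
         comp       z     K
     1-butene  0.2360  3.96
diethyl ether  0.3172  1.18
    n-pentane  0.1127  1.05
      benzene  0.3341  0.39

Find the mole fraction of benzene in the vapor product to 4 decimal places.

Let β = V/F and solve Σ zᵢ(Kᵢ−1)/(1+β(Kᵢ−1)) = 0.
Check two-phase: ΣzᵢKᵢ = 1.5575 > 1 and Σzᵢ/Kᵢ = 1.2924 > 1, so g(0) = 0.5575 > 0 and g(1) = -0.2924 < 0.
Newton iteration, β⁰ = 0.45:
  β = 0.4500: g = 0.07697, g' = -0.6255 → β = 0.5731
  β = 0.5731: g = 0.00299, g' = -0.5870 → β = 0.5782
Converged at β = 0.5782.
Compositions from xᵢ = zᵢ/(1+β(Kᵢ−1)), yᵢ = Kᵢxᵢ:
  1-butene: x = 0.0870, y = 0.3447
  diethyl ether: x = 0.2873, y = 0.3390
  n-pentane: x = 0.1095, y = 0.1150
  benzene: x = 0.5161, y = 0.2013

y_benzene = 0.2013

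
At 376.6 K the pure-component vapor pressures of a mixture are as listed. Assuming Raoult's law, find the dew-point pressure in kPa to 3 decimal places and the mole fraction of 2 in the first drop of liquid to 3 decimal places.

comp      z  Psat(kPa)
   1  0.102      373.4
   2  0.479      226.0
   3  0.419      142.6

At the dew point ψ → 1, so Σzᵢ/Kᵢ = 1 with Kᵢ = Pᵢˢᵃᵗ/P ⇒ 1/P = Σzᵢ/Pᵢˢᵃᵗ.
1/P = 0.102/373.4 + 0.479/226.0 + 0.419/142.6 = 0.005331 ⇒ P = 187.585 kPa
xᵢ = zᵢP/Pᵢˢᵃᵗ ⇒ x_2 = 0.479·187.585/226.0 = 0.398

Pdew = 187.585 kPa, x_2 = 0.398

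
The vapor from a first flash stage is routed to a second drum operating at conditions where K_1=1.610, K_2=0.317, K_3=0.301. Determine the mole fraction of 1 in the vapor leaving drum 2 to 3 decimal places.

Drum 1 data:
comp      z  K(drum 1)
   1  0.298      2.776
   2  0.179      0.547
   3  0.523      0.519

Drum 1:
Iterate (Newton) starting at ψ₁ = 0.68:
  ψ₁ = 0.680: g = -0.2513, g' = -0.537 → ψ₁ = 0.212
  ψ₁ = 0.212: g = 0.0148, g' = -0.691 → ψ₁ = 0.233
  ψ₁ = 0.233: g = 0.0002, g' = -0.669 → ψ₁ = 0.234
Converged at ψ₁ = 0.234.
Drum-1 compositions:
  1: x = 0.211, y = 0.585
  2: x = 0.200, y = 0.109
  3: x = 0.589, y = 0.306
Drum-2 feed = drum-1 vapor: z₂ = (0.5847, 0.1095, 0.3058).
Drum 2:
Material balance + equilibrium reduce to Σ zᵢ(Kᵢ−1)/(1+ψ₂(Kᵢ−1)) = 0.
g(0) = ΣzᵢKᵢ − 1 = 0.068 and g(1) = 1 − Σzᵢ/Kᵢ = -0.725, so a root lies in (0, 1).
Newton iteration, ψ₂⁰ = 0.5:
  ψ₂ = 0.500: g = -0.1688, g' = -0.599 → ψ₂ = 0.218
  ψ₂ = 0.218: g = -0.0252, g' = -0.448 → ψ₂ = 0.162
  ψ₂ = 0.162: g = -0.0004, g' = -0.435 → ψ₂ = 0.161
Converged at ψ₂ = 0.161.
  1: x = 0.532, y = 0.857
  2: x = 0.123, y = 0.039
  3: x = 0.345, y = 0.104

y_1 (drum 2) = 0.857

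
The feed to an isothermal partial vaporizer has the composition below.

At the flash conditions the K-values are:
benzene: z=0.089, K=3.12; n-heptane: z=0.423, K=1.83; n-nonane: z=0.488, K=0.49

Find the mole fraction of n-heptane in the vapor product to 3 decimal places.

Newton–Raphson from ψ = 0.5:
  ψ = 0.500: g = 0.0056, g' = -0.468 → ψ = 0.512
Converged at ψ = 0.512.
Compositions from xᵢ = zᵢ/(1+ψ(Kᵢ−1)), yᵢ = Kᵢxᵢ:
  benzene: x = 0.043, y = 0.133
  n-heptane: x = 0.297, y = 0.543
  n-nonane: x = 0.660, y = 0.324

y_n-heptane = 0.543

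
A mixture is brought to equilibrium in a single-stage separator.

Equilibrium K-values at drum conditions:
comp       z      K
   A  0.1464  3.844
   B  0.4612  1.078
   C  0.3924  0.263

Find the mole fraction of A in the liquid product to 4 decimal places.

Material balance + equilibrium reduce to Σ zᵢ(Kᵢ−1)/(1+β(Kᵢ−1)) = 0.
Feasibility: ΣzᵢKᵢ = 1.1631, Σzᵢ/Kᵢ = 1.9579 — both > 1, two phases present.
Iterate (Newton) starting at β = 0.5:
  β = 0.5000: g = -0.25142, g' = -0.7389 → β = 0.1597
  β = 0.1597: g = -0.00596, g' = -0.8364 → β = 0.1526
  β = 0.1526: g = 0.00004, g' = -0.8491 → β = 0.1527
Converged at β = 0.1527.
Compositions from xᵢ = zᵢ/(1+β(Kᵢ−1)), yᵢ = Kᵢxᵢ:
  A: x = 0.1021, y = 0.3924
  B: x = 0.4558, y = 0.4913
  C: x = 0.4421, y = 0.1163

x_A = 0.1021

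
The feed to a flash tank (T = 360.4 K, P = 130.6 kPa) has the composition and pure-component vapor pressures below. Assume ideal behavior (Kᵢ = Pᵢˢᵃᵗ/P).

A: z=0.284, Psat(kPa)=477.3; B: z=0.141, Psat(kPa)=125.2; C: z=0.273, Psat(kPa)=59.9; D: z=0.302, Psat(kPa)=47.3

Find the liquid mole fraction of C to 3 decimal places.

Raoult's law: Kᵢ = Pᵢˢᵃᵗ/P = Pᵢˢᵃᵗ/130.6.
  K_A = 477.3/130.6 = 3.65467, K_B = 125.2/130.6 = 0.95865, K_C = 59.9/130.6 = 0.45865, K_D = 47.3/130.6 = 0.36217
Iterate (Newton) starting at V/F = 0.69:
  V/F = 0.690: g = -0.3197, g' = -0.846 → V/F = 0.312
  V/F = 0.312: g = -0.0118, g' = -0.906 → V/F = 0.299
Converged at V/F = 0.299.
Compositions from xᵢ = zᵢ/(1+V/F(Kᵢ−1)), yᵢ = Kᵢxᵢ:
  A: x = 0.158, y = 0.579
  B: x = 0.143, y = 0.137
  C: x = 0.326, y = 0.149
  D: x = 0.373, y = 0.135

x_C = 0.326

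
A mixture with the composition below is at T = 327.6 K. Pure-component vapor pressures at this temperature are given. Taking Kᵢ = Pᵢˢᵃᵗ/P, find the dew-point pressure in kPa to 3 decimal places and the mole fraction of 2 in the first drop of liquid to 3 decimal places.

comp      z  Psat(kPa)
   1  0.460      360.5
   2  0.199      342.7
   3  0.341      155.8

Pdew = 247.195 kPa, x_2 = 0.144

At the dew point ψ → 1, so Σzᵢ/Kᵢ = 1 with Kᵢ = Pᵢˢᵃᵗ/P ⇒ 1/P = Σzᵢ/Pᵢˢᵃᵗ.
1/P = 0.460/360.5 + 0.199/342.7 + 0.341/155.8 = 0.004045 ⇒ P = 247.195 kPa
xᵢ = zᵢP/Pᵢˢᵃᵗ ⇒ x_2 = 0.199·247.195/342.7 = 0.144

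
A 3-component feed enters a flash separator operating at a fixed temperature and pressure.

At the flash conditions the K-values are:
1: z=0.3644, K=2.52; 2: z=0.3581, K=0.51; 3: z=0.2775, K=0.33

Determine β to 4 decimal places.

β = 0.2205

Newton iteration, β⁰ = 0.64:
  β = 0.6400: g = -0.30037, g' = -0.7806 → β = 0.2552
  β = 0.2552: g = -0.02574, g' = -0.7306 → β = 0.2200
  β = 0.2200: g = 0.00036, g' = -0.7522 → β = 0.2205
Converged at β = 0.2205.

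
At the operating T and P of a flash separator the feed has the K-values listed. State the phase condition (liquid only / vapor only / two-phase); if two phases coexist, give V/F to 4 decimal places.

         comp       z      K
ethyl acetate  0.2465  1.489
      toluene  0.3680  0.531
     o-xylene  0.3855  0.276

ΣzᵢKᵢ = 0.6688; Σzᵢ/Kᵢ = 2.2553.
Since ΣzᵢKᵢ < 1 the mixture is below its bubble point — single liquid phase.

liquid only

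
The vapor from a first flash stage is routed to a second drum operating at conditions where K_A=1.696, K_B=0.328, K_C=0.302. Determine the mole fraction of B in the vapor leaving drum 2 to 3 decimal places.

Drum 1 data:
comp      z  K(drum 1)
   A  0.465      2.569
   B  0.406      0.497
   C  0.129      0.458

Drum 1:
Material balance + equilibrium reduce to Σ zᵢ(Kᵢ−1)/(1+ψ₁(Kᵢ−1)) = 0.
Feasibility: ΣzᵢKᵢ = 1.455, Σzᵢ/Kᵢ = 1.280 — both > 1, two phases present.
Newton iteration, ψ₁⁰ = 0.5:
  ψ₁ = 0.500: g = 0.0401, g' = -0.614 → ψ₁ = 0.565
  ψ₁ = 0.565: g = 0.0005, g' = -0.601 → ψ₁ = 0.566
Converged at ψ₁ = 0.566.
Drum-1 compositions:
  A: x = 0.246, y = 0.633
  B: x = 0.568, y = 0.282
  C: x = 0.186, y = 0.085
Drum-2 feed = drum-1 vapor: z₂ = (0.6327, 0.2821, 0.0852).
Drum 2:
Let ψ₂ = V/F and solve Σ zᵢ(Kᵢ−1)/(1+ψ₂(Kᵢ−1)) = 0.
Check two-phase: ΣzᵢKᵢ = 1.191 > 1 and Σzᵢ/Kᵢ = 1.515 > 1, so g(0) = 0.191 > 0 and g(1) = -0.515 < 0.
Newton iteration, ψ₂⁰ = 0.5:
  ψ₂ = 0.500: g = -0.0503, g' = -0.556 → ψ₂ = 0.410
  ψ₂ = 0.410: g = -0.0022, g' = -0.510 → ψ₂ = 0.405
Converged at ψ₂ = 0.405.
  A: x = 0.493, y = 0.837
  B: x = 0.388, y = 0.127
  C: x = 0.119, y = 0.036

y_B (drum 2) = 0.127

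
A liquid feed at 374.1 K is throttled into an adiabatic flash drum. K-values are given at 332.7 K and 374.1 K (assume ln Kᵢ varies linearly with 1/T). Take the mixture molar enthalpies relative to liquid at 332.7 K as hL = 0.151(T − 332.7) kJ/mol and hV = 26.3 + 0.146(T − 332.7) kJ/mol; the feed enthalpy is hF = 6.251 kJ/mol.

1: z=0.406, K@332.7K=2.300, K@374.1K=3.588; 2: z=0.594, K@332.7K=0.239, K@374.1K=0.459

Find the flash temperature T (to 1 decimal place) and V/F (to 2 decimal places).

Adiabatic flash: solve Rachford–Rice at each trial T, then check hF = ψ·hV(T) + (1−ψ)·hL(T).
  T = 332.7 K: K = (2.300, 0.239), RR gives ψ = 0.077, H_out = 2.014 kJ/mol
  T = 374.1 K: K = (3.588, 0.459), RR gives ψ = 0.521, H_out = 19.844 kJ/mol
  T = 353.4 K: K = (2.910, 0.338), RR gives ψ = 0.302, H_out = 11.037 kJ/mol
  T = 343.0 K: K = (2.595, 0.285), RR gives ψ = 0.196, H_out = 6.691 kJ/mol
  T = 337.9 K: K = (2.447, 0.262), RR gives ψ = 0.139, H_out = 4.446 kJ/mol
  T = 340.4 K: K = (2.519, 0.273), RR gives ψ = 0.167, H_out = 5.560 kJ/mol
  T = 341.7 K: K = (2.557, 0.279), RR gives ψ = 0.182, H_out = 6.129 kJ/mol
Linear interpolation between T = 341.7 (H_out = 6.129) and T = 343.0 (H_out = 6.691) on hF = 6.251 gives T ≈ 342.0 K, at which ψ = 0.18.

T = 342.0 K, V/F = 0.18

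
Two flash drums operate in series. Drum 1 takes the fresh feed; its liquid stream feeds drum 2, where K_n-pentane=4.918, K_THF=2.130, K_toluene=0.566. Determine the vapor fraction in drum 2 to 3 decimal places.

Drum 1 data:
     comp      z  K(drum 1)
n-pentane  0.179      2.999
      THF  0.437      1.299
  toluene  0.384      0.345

Drum 1:
Let ψ₁ = V/F and solve Σ zᵢ(Kᵢ−1)/(1+ψ₁(Kᵢ−1)) = 0.
Check two-phase: ΣzᵢKᵢ = 1.237 > 1 and Σzᵢ/Kᵢ = 1.509 > 1, so g(0) = 0.237 > 0 and g(1) = -0.509 < 0.
Iterate (Newton) starting at ψ₁ = 0.5:
  ψ₁ = 0.500: g = -0.0814, g' = -0.573 → ψ₁ = 0.358
  ψ₁ = 0.358: g = -0.0019, g' = -0.556 → ψ₁ = 0.354
Converged at ψ₁ = 0.354.
Drum-1 compositions:
  n-pentane: x = 0.105, y = 0.314
  THF: x = 0.395, y = 0.513
  toluene: x = 0.500, y = 0.173
Drum-2 feed = drum-1 liquid: z₂ = (0.1048, 0.3951, 0.5001).
Drum 2:
Rachford–Rice: g(ψ₂) = Σ zᵢ(Kᵢ−1)/(1+ψ₂(Kᵢ−1)) = 0.
g(0) = ΣzᵢKᵢ − 1 = 0.640 and g(1) = 1 − Σzᵢ/Kᵢ = -0.090, so a root lies in (0, 1).
Newton–Raphson from ψ₂ = 0.5:
  ψ₂ = 0.500: g = 0.1468, g' = -0.543 → ψ₂ = 0.770
  ψ₂ = 0.770: g = 0.0149, g' = -0.456 → ψ₂ = 0.803
Converged at ψ₂ = 0.803.
  n-pentane: x = 0.025, y = 0.124
  THF: x = 0.207, y = 0.441
  toluene: x = 0.768, y = 0.434

V/F (drum 2) = 0.803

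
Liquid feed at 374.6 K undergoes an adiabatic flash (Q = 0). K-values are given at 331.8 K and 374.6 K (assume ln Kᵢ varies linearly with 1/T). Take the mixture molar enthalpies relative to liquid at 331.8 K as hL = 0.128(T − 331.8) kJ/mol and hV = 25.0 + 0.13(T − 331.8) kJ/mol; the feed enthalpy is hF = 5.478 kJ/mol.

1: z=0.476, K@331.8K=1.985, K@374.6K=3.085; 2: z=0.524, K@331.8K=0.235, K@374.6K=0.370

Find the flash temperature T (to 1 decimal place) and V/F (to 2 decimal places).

Adiabatic flash: solve Rachford–Rice at each trial T, then check hF = ψ·hV(T) + (1−ψ)·hL(T).
  T = 331.8 K: K = (1.985, 0.235), RR gives ψ = 0.090, H_out = 2.256 kJ/mol
  T = 374.6 K: K = (3.085, 0.370), RR gives ψ = 0.504, H_out = 18.127 kJ/mol
  T = 353.2 K: K = (2.508, 0.299), RR gives ψ = 0.331, H_out = 11.040 kJ/mol
  T = 342.5 K: K = (2.239, 0.266), RR gives ψ = 0.226, H_out = 7.018 kJ/mol
  T = 337.1 K: K = (2.109, 0.250), RR gives ψ = 0.162, H_out = 4.739 kJ/mol
  T = 339.8 K: K = (2.174, 0.258), RR gives ψ = 0.195, H_out = 5.905 kJ/mol
  T = 338.5 K: K = (2.143, 0.254), RR gives ψ = 0.180, H_out = 5.351 kJ/mol
Linear interpolation between T = 338.5 (H_out = 5.351) and T = 339.8 (H_out = 5.905) on hF = 5.478 gives T ≈ 338.8 K, at which ψ = 0.18.

T = 338.8 K, V/F = 0.18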